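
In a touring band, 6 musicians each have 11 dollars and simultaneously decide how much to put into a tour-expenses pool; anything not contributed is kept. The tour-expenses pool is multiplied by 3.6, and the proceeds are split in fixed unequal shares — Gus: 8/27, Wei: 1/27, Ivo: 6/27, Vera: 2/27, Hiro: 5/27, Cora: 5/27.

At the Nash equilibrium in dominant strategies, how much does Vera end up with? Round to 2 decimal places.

13.93 dollars

Each unit j contributes comes back to j as 3.6 × (j's share), so j prefers to contribute only if that share exceeds 1/3.6 = 0.2778; otherwise keeping the unit dominates.
Gus alone (share 8/27) is above the threshold, contributing 11; the remaining 5 contribute 0. Total contributed: 11.
Vera keeps 11 and receives 3.6 × 11 × 2/27 = 2.93 from the tour-expenses pool, for a payoff of 13.93.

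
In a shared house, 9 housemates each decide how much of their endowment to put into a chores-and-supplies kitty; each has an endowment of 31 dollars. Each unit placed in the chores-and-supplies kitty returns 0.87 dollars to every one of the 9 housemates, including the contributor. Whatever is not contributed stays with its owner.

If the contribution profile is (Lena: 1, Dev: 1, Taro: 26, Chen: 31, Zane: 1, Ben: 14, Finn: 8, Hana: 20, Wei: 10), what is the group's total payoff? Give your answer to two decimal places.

Total contributed: 1 + 1 + 26 + 31 + 1 + 14 + 8 + 20 + 10 = 112; total kept: 9 × 31 − 112 = 167.
The chores-and-supplies kitty pays out 0.87 × 9 × 112 = 876.96 in aggregate.
Group total = 167 + 876.96 = 1043.96.

1043.96 dollars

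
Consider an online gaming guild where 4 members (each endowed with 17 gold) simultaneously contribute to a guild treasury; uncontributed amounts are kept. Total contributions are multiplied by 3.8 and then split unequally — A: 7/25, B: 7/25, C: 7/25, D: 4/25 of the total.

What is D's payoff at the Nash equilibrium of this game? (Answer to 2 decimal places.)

Player j's private return per contributed unit is 3.8 × (j's share). Contributing is weakly dominant for j when that share is at least 1/3.8 = 0.2632, and contributing 0 is dominant otherwise.
The shares above 0.2632 belong to A, B and C, contributing 17 each; the remaining 1 contribute 0. Total contributed: 51.
D keeps 17 and receives 3.8 × 51 × 4/25 = 31.01 from the guild treasury, for a payoff of 48.01.

48.01 gold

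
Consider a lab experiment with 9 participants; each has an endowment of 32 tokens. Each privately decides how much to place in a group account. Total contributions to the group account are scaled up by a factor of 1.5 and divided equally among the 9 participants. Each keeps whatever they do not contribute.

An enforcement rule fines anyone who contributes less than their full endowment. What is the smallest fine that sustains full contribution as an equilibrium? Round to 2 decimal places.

26.67 tokens

Given the others contribute fully, the best deviation is to contribute 0 (any partial contribution still incurs the fine and gives up units whose private return 0.1667 is below 1).
Deviating from 32 to 0 saves 32 tokens but forfeits the deviator's share of the drop in the group account: 1.5/9 × 32 = 5.33.
So the deviation gain is 32 − 5.33 = 26.67, and the fine must be at least 26.67 tokens to wipe it out.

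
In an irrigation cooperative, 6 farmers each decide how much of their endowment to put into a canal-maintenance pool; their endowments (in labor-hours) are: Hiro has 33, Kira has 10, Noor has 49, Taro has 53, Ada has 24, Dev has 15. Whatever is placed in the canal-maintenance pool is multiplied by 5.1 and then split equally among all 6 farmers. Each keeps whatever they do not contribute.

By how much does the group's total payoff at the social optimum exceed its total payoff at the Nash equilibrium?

The private return per contributed unit is 5.1/6 = 0.8500 < 1 for every player regardless of endowment, so the Nash equilibrium is zero contribution and the group total is Σ E_j = 33 + 10 + 49 + 53 + 24 + 15 = 184.
Each contributed unit returns 5.100 to the group, so the social optimum is full contribution by everyone: group total = 5.100 × 184 = 938.40.
Efficiency loss = (5.100 − 1) × 184 = 754.40.

754.40 labor-hours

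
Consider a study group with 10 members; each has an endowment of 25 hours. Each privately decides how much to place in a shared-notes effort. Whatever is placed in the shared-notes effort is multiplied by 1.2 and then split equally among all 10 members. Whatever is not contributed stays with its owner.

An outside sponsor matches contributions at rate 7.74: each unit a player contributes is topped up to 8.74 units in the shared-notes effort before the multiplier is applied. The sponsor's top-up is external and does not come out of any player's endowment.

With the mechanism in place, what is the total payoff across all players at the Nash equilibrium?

The effective private return per unit is now 1.2 × 8.74 / 10 = 1.0488 > 1, so every player's dominant strategy flips to full contribution.
So the Nash equilibrium is full contribution by all 10; the group earns 1.2 × 8.74 × 250 = 2622.00.

2622.00 hours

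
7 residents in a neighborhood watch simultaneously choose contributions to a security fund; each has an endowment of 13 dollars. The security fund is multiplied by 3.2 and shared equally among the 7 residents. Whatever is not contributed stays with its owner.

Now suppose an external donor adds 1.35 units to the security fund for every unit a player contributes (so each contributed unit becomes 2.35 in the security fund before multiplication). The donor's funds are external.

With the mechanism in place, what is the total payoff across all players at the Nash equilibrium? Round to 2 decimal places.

With the mechanism, a contributed unit returns 3.2 × 2.35 / 7 = 1.0743 per unit of net cost to the contributor — now above 1 — so contributing fully is weakly dominant for every player.
At the Nash equilibrium everyone contributes 13. Group total payoff = 3.2 × 2.35 × 91 = 684.32.

684.32 dollars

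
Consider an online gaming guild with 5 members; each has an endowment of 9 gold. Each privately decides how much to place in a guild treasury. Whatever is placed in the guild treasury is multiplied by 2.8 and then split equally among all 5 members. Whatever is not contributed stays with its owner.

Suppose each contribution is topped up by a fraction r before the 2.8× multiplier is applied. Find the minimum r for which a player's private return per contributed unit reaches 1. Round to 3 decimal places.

0.786

With matching at rate r, one contributed unit becomes (1 + r) in the guild treasury and returns 2.8 × (1 + r) / 5 to the contributor.
Setting this equal to 1: 1 + r = 5/2.8 = 1.7857.
So the minimum matching rate is r = 1.7857 − 1 = 0.786.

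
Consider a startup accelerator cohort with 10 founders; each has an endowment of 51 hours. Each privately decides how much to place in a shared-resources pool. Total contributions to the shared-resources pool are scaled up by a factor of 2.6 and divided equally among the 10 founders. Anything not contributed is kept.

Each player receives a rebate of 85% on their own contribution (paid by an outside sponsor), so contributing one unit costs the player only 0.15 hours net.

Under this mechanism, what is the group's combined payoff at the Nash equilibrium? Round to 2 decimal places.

The effective private return per unit is now (2.6/10) / 0.15 = 1.7333 > 1, so every player's dominant strategy flips to full contribution.
At the Nash equilibrium everyone contributes 51. Group total payoff = 10 × (51 × 0.85 + 2.6 × 51) = 1759.50.

1759.50 hours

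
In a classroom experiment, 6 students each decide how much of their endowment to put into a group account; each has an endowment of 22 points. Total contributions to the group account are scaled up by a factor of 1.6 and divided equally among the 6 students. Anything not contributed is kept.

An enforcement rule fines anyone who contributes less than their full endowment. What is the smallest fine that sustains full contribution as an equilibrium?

Given the others contribute fully, the best deviation is to contribute 0 (any partial contribution still incurs the fine and gives up units whose private return 0.2667 is below 1).
Deviating from 22 to 0 saves 22 points but forfeits the deviator's share of the drop in the group account: 1.6/6 × 22 = 5.87.
So the deviation gain is 22 − 5.87 = 16.13, and the fine must be at least 16.13 points to wipe it out.

16.13 points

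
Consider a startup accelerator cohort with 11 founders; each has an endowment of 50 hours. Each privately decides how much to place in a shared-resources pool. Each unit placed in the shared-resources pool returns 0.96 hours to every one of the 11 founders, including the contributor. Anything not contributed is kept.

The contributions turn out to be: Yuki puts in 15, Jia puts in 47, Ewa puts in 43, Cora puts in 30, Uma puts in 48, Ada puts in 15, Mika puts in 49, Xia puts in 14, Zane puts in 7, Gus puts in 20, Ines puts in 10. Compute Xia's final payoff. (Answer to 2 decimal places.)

322.08 hours

Total contributed: 15 + 47 + 43 + 30 + 48 + 15 + 49 + 14 + 7 + 20 + 10 = 298.
Each receives 0.96 × 298 = 286.08 from the shared-resources pool.
Xia keeps 50 − 14 = 36, so Xia's payoff is 36 + 286.08 = 322.08.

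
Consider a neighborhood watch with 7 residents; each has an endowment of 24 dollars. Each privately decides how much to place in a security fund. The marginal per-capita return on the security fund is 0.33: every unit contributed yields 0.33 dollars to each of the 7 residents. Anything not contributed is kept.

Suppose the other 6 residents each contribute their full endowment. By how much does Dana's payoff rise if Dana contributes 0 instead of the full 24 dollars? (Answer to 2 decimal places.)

16.08 dollars

Switching from a contribution of 24 to 0 lets Dana keep an extra 24 dollars, but lowers the security fund by 24, which costs Dana their own share of that drop: 0.33 × 24 = 7.92.
Net gain = 24 − 7.92 = 16.08. The private return per contributed unit (0.33) is below 1, so free-riding is indeed the best response regardless of what the others do.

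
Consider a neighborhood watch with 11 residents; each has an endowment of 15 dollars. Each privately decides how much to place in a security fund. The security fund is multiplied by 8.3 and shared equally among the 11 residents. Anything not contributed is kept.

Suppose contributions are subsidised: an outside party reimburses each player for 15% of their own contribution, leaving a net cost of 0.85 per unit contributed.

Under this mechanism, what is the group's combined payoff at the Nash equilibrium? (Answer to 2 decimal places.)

165.00 dollars

Even with the mechanism, each unit contributed returns only (8.3/11) / 0.85 = 0.8877 per unit of net cost, so contributing nothing is still dominant.
At the Nash equilibrium no one contributes; group total payoff = 11 × 15 = 165.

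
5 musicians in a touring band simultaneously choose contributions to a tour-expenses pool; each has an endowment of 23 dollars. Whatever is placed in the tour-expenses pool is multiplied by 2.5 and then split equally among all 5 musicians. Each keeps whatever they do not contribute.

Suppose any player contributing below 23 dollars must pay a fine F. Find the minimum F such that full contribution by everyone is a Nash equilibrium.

Given the others contribute fully, the best deviation is to contribute 0 (any partial contribution still incurs the fine and gives up units whose private return 0.5000 is below 1).
Deviating from 23 to 0 saves 23 dollars but forfeits the deviator's share of the drop in the tour-expenses pool: 2.5/5 × 23 = 11.50.
So the deviation gain is 23 − 11.50 = 11.50, and the fine must be at least 11.50 dollars to wipe it out.

11.50 dollars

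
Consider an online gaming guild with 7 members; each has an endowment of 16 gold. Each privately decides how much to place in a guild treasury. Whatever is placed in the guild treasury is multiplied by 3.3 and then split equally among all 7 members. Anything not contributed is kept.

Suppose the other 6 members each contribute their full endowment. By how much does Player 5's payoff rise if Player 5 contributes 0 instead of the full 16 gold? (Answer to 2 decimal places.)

Switching from a contribution of 16 to 0 lets Player 5 keep an extra 16 gold, but lowers the guild treasury by 16, which costs Player 5 their own share of that drop: 3.3/7 × 16 = 7.54.
Net gain = 16 − 7.54 = 8.46. The private return per contributed unit (0.4714) is below 1, so free-riding is indeed the best response regardless of what the others do.

8.46 gold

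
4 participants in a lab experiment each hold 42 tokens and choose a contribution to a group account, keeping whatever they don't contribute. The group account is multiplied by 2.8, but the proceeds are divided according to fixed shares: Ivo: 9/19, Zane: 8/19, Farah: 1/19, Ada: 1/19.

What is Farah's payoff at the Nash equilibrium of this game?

A player with share s gets back 2.8·s per unit contributed, so full contribution is dominant for anyone with s > 1/2.8 = 0.3571 and zero contribution is dominant for anyone below.
Ivo and Zane are above the threshold, contributing 42 each; the remaining 2 contribute 0. Total contributed: 84.
Farah keeps 42 and receives 2.8 × 84 × 1/19 = 12.38 from the group account, for a payoff of 54.38.

54.38 tokens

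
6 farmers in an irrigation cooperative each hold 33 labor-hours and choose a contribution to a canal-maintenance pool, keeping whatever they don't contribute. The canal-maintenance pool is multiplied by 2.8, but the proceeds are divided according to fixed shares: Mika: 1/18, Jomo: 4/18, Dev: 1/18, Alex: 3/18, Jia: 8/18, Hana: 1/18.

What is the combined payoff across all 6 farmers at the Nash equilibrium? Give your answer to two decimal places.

A player with share s gets back 2.8·s per unit contributed, so full contribution is dominant for anyone with s > 1/2.8 = 0.3571 and zero contribution is dominant for anyone below.
Only Jia (8/18) clears that bar, contributing 33; the remaining 5 contribute 0. Total contributed: 33.
The canal-maintenance pool pays out 2.8 × 33 = 92.40 in total (split across the unequal shares, but the aggregate is all that matters for the group sum).
The 5 free-riders keep 33 each, adding 165. Group total = 165 + 92.40 = 257.40.

257.40 labor-hours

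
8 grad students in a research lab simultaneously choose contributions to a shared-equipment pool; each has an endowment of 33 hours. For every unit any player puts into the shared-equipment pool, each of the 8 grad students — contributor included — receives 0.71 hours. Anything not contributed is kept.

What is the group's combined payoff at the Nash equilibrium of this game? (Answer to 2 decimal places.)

264.00 hours

The private return per contributed unit is 0.71 < 1, so contributing 0 is dominant for every player. At the Nash equilibrium everyone keeps their 33, and the group total is 8 × 33 = 264.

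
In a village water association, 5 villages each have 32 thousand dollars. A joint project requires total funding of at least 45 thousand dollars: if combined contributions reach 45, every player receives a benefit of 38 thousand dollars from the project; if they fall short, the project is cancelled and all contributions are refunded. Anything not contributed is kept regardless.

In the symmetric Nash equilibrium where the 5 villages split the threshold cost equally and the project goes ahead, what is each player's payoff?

Equal share of the threshold: 45/5 = 9.
At this profile no one gains by cutting their contribution: any cut drops the total below 45, the project is cancelled, contributions are refunded, and the deviator ends with 32, which is less than 32 − 9 + 38 = 61. Contributing more than 9 just wastes the excess. So contributing exactly 9 is a best response.
Each player's payoff: 32 − 9 + 38 = 61.

61 thousand dollars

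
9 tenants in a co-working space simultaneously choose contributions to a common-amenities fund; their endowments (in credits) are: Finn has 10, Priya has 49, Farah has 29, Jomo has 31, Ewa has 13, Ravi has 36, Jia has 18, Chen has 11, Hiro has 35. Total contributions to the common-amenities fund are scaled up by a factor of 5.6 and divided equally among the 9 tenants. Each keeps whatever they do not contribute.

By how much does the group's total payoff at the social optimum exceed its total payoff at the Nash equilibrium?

1067.20 credits

The private return per contributed unit is 5.6/9 = 0.6222 < 1 for every player regardless of endowment, so the Nash equilibrium is zero contribution and the group total is Σ E_j = 10 + 49 + 29 + 31 + 13 + 36 + 18 + 11 + 35 = 232.
Each contributed unit returns 5.600 to the group, so the social optimum is full contribution by everyone: group total = 5.600 × 232 = 1299.20.
Efficiency loss = (5.600 − 1) × 232 = 1067.20.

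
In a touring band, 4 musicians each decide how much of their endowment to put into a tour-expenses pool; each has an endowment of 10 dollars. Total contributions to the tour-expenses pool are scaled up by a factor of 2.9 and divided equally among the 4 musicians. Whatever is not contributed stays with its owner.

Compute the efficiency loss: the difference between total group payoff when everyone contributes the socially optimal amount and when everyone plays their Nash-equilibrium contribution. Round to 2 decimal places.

Each contributed unit returns 2.9/4 = 0.7250 to its contributor — below 1 — so contributing 0 is dominant for every player. At the Nash equilibrium everyone keeps their 10, and the group total is 4 × 10 = 40.
Each contributed unit returns 2.900 to the group as a whole (0.7250 to each of 4 players), which exceeds 1, so the social optimum is full contribution: group total = 2.900 × 40 = 116.00.
Efficiency loss = 116.00 − 40 = 76.00.

76.00 dollars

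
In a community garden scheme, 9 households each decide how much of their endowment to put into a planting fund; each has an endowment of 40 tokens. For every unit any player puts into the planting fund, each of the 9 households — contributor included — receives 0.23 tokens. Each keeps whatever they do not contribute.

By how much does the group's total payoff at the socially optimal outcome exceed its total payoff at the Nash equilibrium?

385.20 tokens

The private return per contributed unit is 0.23 < 1, so contributing 0 is dominant for every player. At the Nash equilibrium everyone keeps their 40, and the group total is 9 × 40 = 360.
Each contributed unit returns 2.070 to the group as a whole (0.23 to each of 9 players), which exceeds 1, so the social optimum is full contribution: group total = 2.070 × 360 = 745.20.
Efficiency loss = 745.20 − 360 = 385.20.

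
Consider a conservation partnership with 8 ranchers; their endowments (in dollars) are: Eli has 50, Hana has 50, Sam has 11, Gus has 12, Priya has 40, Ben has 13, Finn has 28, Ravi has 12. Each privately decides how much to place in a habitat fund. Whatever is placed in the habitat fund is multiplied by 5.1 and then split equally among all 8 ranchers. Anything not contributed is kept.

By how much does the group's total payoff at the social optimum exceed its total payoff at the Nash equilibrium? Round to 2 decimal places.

885.60 dollars

The private return per contributed unit is 5.1/8 = 0.6375 < 1 for every player regardless of endowment, so the Nash equilibrium is zero contribution and the group total is Σ E_j = 50 + 50 + 11 + 12 + 40 + 13 + 28 + 12 = 216.
Each contributed unit returns 5.100 to the group, so the social optimum is full contribution by everyone: group total = 5.100 × 216 = 1101.60.
Efficiency loss = (5.100 − 1) × 216 = 885.60.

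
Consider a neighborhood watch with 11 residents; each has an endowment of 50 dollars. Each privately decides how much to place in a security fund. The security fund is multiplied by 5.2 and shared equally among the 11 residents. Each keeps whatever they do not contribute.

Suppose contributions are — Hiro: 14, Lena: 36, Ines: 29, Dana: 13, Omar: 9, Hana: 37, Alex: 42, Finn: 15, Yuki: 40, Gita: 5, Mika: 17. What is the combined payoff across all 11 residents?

Total contributed: 14 + 36 + 29 + 13 + 9 + 37 + 42 + 15 + 40 + 5 + 17 = 257; total kept: 11 × 50 − 257 = 293.
The security fund pays out 5.2 × 257 = 1336.40 in aggregate.
Group total = 293 + 1336.40 = 1629.40.

1629.40 dollars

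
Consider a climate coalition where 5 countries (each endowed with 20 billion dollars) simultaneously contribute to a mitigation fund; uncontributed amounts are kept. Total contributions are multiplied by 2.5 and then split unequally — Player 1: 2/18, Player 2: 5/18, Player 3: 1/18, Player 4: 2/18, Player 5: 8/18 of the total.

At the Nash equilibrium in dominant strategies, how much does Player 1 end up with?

25.56 billion dollars

A player with share s gets back 2.5·s per unit contributed, so full contribution is dominant for anyone with s > 1/2.5 = 0.4000 and zero contribution is dominant for anyone below.
Player 5 alone (share 8/18) is above the threshold, contributing 20; the remaining 4 contribute 0. Total contributed: 20.
Player 1 keeps 20 and receives 2.5 × 20 × 2/18 = 5.56 from the mitigation fund, for a payoff of 25.56.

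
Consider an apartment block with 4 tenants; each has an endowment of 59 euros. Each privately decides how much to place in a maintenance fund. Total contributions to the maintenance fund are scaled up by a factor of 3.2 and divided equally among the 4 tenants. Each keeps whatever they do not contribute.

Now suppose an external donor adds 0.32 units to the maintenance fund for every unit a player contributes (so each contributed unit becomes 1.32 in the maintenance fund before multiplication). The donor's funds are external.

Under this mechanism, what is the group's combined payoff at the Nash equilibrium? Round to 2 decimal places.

The effective private return per unit is now 3.2 × 1.32 / 4 = 1.0560 > 1, so every player's dominant strategy flips to full contribution.
So the Nash equilibrium is full contribution by all 4; the group earns 3.2 × 1.32 × 236 = 996.86.

996.86 euros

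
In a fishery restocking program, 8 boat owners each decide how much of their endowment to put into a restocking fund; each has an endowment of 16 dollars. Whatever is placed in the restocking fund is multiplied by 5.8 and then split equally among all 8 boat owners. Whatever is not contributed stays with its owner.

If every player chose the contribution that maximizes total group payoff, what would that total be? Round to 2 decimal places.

Each contributed unit returns 5.800 to the group as a whole (0.7250 to each of 8 players), which exceeds 1, so the social optimum is full contribution: group total = 5.800 × 128 = 742.40.

742.40 dollars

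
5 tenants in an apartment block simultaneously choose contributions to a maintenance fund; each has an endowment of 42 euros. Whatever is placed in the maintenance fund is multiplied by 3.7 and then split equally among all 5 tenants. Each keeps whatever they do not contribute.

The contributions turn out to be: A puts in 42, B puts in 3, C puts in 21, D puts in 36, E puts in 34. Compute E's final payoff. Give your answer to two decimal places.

Total contributed: 42 + 3 + 21 + 36 + 34 = 136.
Each receives 3.7 × 136 / 5 = 100.64 from the maintenance fund.
E keeps 42 − 34 = 8, so E's payoff is 8 + 100.64 = 108.64.

108.64 euros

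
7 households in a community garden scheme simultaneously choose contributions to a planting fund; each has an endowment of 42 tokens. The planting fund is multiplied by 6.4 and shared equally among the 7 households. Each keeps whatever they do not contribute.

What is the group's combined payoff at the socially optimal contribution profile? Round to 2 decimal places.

1881.60 tokens

Each contributed unit returns 6.400 to the group as a whole (0.9143 to each of 7 players), which exceeds 1, so the social optimum is full contribution: group total = 6.400 × 294 = 1881.60.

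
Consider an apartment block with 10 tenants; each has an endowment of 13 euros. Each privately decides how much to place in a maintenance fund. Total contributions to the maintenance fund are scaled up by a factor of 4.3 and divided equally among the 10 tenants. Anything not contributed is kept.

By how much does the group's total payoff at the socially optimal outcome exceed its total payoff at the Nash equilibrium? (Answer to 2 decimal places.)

Each contributed unit returns 4.3/10 = 0.4300 to its contributor — below 1 — so contributing 0 is dominant for every player. At the Nash equilibrium everyone keeps their 13, and the group total is 10 × 13 = 130.
Each contributed unit returns 4.300 to the group as a whole (0.4300 to each of 10 players), which exceeds 1, so the social optimum is full contribution: group total = 4.300 × 130 = 559.00.
Efficiency loss = 559.00 − 130 = 429.00.

429.00 euros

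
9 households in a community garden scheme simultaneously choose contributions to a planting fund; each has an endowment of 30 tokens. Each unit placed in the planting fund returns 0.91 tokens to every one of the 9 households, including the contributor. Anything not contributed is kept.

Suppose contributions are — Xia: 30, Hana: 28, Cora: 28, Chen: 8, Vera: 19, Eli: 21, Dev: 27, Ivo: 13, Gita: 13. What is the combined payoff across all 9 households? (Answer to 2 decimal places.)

1614.53 tokens

Total contributed: 30 + 28 + 28 + 8 + 19 + 21 + 27 + 13 + 13 = 187; total kept: 9 × 30 − 187 = 83.
The planting fund pays out 0.91 × 9 × 187 = 1531.53 in aggregate.
Group total = 83 + 1531.53 = 1614.53.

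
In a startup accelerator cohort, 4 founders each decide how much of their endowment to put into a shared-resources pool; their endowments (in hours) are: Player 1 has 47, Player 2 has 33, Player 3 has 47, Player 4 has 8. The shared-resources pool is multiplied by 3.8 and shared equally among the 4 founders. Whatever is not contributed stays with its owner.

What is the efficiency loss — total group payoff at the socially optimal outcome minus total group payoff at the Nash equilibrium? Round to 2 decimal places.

378.00 hours

The private return per contributed unit is 3.8/4 = 0.9500 < 1 for every player regardless of endowment, so the Nash equilibrium is zero contribution and the group total is Σ E_j = 47 + 33 + 47 + 8 = 135.
Each contributed unit returns 3.800 to the group, so the social optimum is full contribution by everyone: group total = 3.800 × 135 = 513.00.
Efficiency loss = (3.800 − 1) × 135 = 378.00.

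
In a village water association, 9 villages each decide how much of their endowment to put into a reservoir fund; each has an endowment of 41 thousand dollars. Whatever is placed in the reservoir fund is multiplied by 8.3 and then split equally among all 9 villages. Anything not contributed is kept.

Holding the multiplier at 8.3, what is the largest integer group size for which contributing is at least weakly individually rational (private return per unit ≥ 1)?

8

Private return per unit is 8.3/(group size), which is ≥ 1 whenever the group size is ≤ 8.3.
The largest such integer is 8.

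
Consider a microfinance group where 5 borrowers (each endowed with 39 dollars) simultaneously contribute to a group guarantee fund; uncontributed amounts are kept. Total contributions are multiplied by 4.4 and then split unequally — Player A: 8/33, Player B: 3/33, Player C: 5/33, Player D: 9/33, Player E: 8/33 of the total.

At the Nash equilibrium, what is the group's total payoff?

592.80 dollars

A player with share s gets back 4.4·s per unit contributed, so full contribution is dominant for anyone with s > 1/4.4 = 0.2273 and zero contribution is dominant for anyone below.
The shares above 0.2273 belong to Player A, Player D and Player E, contributing 39 each; the remaining 2 contribute 0. Total contributed: 117.
The group guarantee fund pays out 4.4 × 117 = 514.80 in total (split across the unequal shares, but the aggregate is all that matters for the group sum).
The 2 free-riders keep 39 each, adding 78. Group total = 78 + 514.80 = 592.80.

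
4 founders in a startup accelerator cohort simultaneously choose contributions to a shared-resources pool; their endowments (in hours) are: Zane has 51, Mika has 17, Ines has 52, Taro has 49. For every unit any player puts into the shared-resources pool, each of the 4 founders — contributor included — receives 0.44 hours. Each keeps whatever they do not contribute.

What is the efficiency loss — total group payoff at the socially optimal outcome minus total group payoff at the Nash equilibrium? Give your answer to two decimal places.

The private return per contributed unit is 0.44 < 1 for everyone, so the Nash equilibrium is zero contribution and the group total is Σ E_j = 51 + 17 + 52 + 49 = 169.
Each contributed unit returns 1.760 to the group, so the social optimum is full contribution by everyone: group total = 1.760 × 169 = 297.44.
Efficiency loss = (1.760 − 1) × 169 = 128.44.

128.44 hours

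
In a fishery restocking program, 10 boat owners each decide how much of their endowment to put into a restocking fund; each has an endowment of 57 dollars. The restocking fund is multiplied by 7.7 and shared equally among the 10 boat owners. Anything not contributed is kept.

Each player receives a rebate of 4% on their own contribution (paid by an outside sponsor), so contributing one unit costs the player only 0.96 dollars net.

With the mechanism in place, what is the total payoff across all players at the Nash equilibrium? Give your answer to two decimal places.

Even with the mechanism, each unit contributed returns only (7.7/10) / 0.96 = 0.8021 per unit of net cost, so contributing nothing is still dominant.
At the Nash equilibrium no one contributes; group total payoff = 10 × 57 = 570.

570.00 dollars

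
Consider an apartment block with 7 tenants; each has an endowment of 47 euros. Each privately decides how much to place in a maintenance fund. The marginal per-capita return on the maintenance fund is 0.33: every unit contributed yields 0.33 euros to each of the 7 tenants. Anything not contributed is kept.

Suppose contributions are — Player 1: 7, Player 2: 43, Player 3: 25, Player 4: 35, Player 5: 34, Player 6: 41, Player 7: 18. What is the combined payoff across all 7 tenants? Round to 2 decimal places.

594.93 euros

Total contributed: 7 + 43 + 25 + 35 + 34 + 41 + 18 = 203; total kept: 7 × 47 − 203 = 126.
The maintenance fund pays out 0.33 × 7 × 203 = 468.93 in aggregate.
Group total = 126 + 468.93 = 594.93.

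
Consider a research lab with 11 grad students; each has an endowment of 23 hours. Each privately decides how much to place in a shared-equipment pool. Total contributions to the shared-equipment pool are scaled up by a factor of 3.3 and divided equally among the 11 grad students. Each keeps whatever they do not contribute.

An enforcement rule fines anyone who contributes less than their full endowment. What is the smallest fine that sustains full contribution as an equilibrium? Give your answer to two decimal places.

16.10 hours

Given the others contribute fully, the best deviation is to contribute 0 (any partial contribution still incurs the fine and gives up units whose private return 0.3000 is below 1).
Deviating from 23 to 0 saves 23 hours but forfeits the deviator's share of the drop in the shared-equipment pool: 3.3/11 × 23 = 6.90.
So the deviation gain is 23 − 6.90 = 16.10, and the fine must be at least 16.10 hours to wipe it out.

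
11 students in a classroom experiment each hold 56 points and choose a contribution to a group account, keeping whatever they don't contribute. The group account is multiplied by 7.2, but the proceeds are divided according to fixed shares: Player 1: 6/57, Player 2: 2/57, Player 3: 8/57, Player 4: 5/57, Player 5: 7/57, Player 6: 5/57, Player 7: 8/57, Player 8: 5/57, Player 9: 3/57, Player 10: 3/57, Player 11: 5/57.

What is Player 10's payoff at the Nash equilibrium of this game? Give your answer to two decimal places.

Each unit j contributes comes back to j as 7.2 × (j's share), so j prefers to contribute only if that share exceeds 1/7.2 = 0.1389; otherwise keeping the unit dominates.
Player 3 and Player 7 are above the threshold, contributing 56 each; the remaining 9 contribute 0. Total contributed: 112.
Player 10 keeps 56 and receives 7.2 × 112 × 3/57 = 42.44 from the group account, for a payoff of 98.44.

98.44 points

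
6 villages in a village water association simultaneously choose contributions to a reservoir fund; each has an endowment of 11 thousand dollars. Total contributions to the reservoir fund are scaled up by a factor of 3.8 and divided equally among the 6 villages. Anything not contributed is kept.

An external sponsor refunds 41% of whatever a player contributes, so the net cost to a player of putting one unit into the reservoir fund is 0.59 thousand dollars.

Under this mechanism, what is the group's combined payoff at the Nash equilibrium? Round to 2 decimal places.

277.86 thousand dollars

With the mechanism, a contributed unit returns (3.8/6) / 0.59 = 1.0734 per unit of net cost to the contributor — now above 1 — so contributing fully is weakly dominant for every player.
At the Nash equilibrium everyone contributes 11. Group total payoff = 6 × (11 × 0.41 + 3.8 × 11) = 277.86.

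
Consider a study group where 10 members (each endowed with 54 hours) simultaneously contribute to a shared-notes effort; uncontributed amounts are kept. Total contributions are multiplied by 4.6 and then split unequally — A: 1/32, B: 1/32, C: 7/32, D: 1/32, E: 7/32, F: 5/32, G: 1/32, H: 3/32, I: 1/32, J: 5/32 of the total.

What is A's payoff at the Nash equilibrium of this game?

Each unit j contributes comes back to j as 4.6 × (j's share), so j prefers to contribute only if that share exceeds 1/4.6 = 0.2174; otherwise keeping the unit dominates.
C and E clear that bar, contributing 54 each; the remaining 8 contribute 0. Total contributed: 108.
A keeps 54 and receives 4.6 × 108 × 1/32 = 15.53 from the shared-notes effort, for a payoff of 69.53.

69.53 hours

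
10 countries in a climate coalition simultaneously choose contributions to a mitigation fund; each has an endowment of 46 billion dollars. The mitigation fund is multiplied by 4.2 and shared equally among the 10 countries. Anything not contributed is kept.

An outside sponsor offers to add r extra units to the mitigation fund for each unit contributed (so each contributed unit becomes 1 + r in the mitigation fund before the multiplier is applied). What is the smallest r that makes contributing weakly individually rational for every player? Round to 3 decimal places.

With matching at rate r, one contributed unit becomes (1 + r) in the mitigation fund and returns 4.2 × (1 + r) / 10 to the contributor.
Setting this equal to 1: 1 + r = 10/4.2 = 2.3810.
So the minimum matching rate is r = 2.3810 − 1 = 1.381.

1.381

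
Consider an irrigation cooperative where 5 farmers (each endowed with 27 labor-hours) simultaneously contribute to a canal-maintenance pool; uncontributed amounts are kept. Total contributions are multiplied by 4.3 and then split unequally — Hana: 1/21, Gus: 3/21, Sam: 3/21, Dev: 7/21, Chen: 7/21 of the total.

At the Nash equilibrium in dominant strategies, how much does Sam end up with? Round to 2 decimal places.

Each unit j contributes comes back to j as 4.3 × (j's share), so j prefers to contribute only if that share exceeds 1/4.3 = 0.2326; otherwise keeping the unit dominates.
Dev and Chen clear that bar, contributing 27 each; the remaining 3 contribute 0. Total contributed: 54.
Sam keeps 27 and receives 4.3 × 54 × 3/21 = 33.17 from the canal-maintenance pool, for a payoff of 60.17.

60.17 labor-hours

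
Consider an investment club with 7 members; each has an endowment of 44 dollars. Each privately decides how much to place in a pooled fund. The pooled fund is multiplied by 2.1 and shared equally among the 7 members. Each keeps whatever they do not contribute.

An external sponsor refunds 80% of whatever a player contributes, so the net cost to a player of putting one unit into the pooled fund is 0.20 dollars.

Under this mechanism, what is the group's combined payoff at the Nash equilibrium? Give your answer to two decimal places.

Under the mechanism each unit contributed yields (2.1/7) / 0.20 = 1.5000 back to its contributor per unit of net cost, which exceeds 1, making full contribution the dominant choice for everyone.
At the Nash equilibrium everyone contributes 44. Group total payoff = 7 × (44 × 0.80 + 2.1 × 44) = 893.20.

893.20 dollars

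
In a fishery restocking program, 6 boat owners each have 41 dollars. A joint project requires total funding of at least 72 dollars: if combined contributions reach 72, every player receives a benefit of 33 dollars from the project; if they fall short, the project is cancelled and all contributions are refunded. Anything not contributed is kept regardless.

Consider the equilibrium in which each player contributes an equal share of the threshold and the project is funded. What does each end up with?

62 dollars

Equal share of the threshold: 72/6 = 12.
At this profile no one gains by cutting their contribution: any cut drops the total below 72, the project is cancelled, contributions are refunded, and the deviator ends with 41, which is less than 41 − 12 + 33 = 62. Contributing more than 12 just wastes the excess. So contributing exactly 12 is a best response.
Each player's payoff: 41 − 12 + 33 = 62.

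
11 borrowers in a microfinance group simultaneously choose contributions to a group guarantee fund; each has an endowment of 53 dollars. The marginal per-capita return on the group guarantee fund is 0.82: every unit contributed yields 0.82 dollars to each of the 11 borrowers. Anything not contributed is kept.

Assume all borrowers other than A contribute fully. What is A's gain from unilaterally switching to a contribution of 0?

9.54 dollars

Switching from a contribution of 53 to 0 lets A keep an extra 53 dollars, but lowers the group guarantee fund by 53, which costs A their own share of that drop: 0.82 × 53 = 43.46.
Net gain = 53 − 43.46 = 9.54. The private return per contributed unit (0.82) is below 1, so free-riding is indeed the best response regardless of what the others do.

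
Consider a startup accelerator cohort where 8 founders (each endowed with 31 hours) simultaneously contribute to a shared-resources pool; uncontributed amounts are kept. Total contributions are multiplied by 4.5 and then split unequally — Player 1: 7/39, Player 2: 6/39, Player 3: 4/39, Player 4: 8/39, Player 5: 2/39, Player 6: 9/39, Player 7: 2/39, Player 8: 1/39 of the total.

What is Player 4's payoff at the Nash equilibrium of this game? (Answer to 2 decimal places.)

59.62 hours

For player j, contributing a unit is worthwhile iff 4.5 × (j's share) ≥ 1, i.e. iff j's share is at least 0.2222.
Only Player 6 (9/39) clears that bar, contributing 31; the remaining 7 contribute 0. Total contributed: 31.
Player 4 keeps 31 and receives 4.5 × 31 × 8/39 = 28.62 from the shared-resources pool, for a payoff of 59.62.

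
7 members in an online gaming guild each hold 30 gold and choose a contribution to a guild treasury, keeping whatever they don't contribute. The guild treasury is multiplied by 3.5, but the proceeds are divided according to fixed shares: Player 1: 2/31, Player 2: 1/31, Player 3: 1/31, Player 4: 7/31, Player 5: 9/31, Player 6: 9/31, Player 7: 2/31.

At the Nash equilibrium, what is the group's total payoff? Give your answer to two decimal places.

360.00 gold

Player j's private return per contributed unit is 3.5 × (j's share). Contributing is weakly dominant for j when that share is at least 1/3.5 = 0.2857, and contributing 0 is dominant otherwise.
The shares above 0.2857 belong to Player 5 and Player 6, contributing 30 each; the remaining 5 contribute 0. Total contributed: 60.
The guild treasury pays out 3.5 × 60 = 210.00 in total (split across the unequal shares, but the aggregate is all that matters for the group sum).
The 5 free-riders keep 30 each, adding 150. Group total = 150 + 210.00 = 360.00.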